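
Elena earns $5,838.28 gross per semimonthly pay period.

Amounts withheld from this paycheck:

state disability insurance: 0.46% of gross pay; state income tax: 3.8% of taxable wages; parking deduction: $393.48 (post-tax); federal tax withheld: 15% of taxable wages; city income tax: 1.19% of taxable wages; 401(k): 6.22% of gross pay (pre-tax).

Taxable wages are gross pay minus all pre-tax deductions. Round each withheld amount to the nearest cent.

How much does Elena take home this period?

401(k): $5,838.28 × 0.0622 = $363.14
Taxable wages = $5,838.28 − $363.14 = $5,475.14
Federal tax withheld: $5,475.14 × 0.15 = $821.27
State income tax: $5,475.14 × 0.038 = $208.06
City income tax: $5,475.14 × 0.0119 = $65.15
State disability insurance: $5,838.28 × 0.0046 = $26.86
Parking deduction: $393.48
Total deductions = $363.14 + $821.27 + $208.06 + $65.15 + $26.86 + $393.48 = $1,877.96
Net pay = $5,838.28 − $1,877.96 = $3,960.32

$3,960.32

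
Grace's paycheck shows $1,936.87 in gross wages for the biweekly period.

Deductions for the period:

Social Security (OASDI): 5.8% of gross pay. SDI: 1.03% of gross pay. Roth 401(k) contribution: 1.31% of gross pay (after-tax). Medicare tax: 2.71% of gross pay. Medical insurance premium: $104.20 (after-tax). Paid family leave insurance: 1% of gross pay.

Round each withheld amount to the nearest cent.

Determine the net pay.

$1,603.15

Paid family leave insurance: $1,936.87 × 0.01 = $19.37
Medicare tax: $1,936.87 × 0.0271 = $52.49
SDI: $1,936.87 × 0.0103 = $19.95
Social Security (OASDI): $1,936.87 × 0.058 = $112.34
Roth 401(k) contribution: $1,936.87 × 0.0131 = $25.37
Medical insurance premium: $104.20
Total deductions = $19.37 + $52.49 + $19.95 + $112.34 + $25.37 + $104.20 = $333.72
Net pay = $1,936.87 − $333.72 = $1,603.15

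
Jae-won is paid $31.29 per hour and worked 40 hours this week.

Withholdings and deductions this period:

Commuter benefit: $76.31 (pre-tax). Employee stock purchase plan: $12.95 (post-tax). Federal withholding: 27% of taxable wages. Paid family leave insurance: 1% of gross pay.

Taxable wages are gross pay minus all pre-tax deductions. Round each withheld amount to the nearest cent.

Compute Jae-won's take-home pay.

$832.49

Gross pay: 40 × $31.29 = $1251.60
Commuter benefit: $76.31
Taxable wages = $1251.60 − $76.31 = $1175.29
Federal withholding: $1175.29 × 0.27 = $317.33
Paid family leave insurance: $1251.60 × 0.01 = $12.52
Employee stock purchase plan: $12.95
Total deductions = $76.31 + $317.33 + $12.52 + $12.95 = $419.11
Net pay = $1251.60 − $419.11 = $832.49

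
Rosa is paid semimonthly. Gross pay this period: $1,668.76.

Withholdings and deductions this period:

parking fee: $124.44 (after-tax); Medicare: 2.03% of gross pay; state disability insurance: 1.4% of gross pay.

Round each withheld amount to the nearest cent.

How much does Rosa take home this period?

$1,487.08

State disability insurance: $1,668.76 × 0.014 = $23.36
Medicare: $1,668.76 × 0.0203 = $33.88
Parking fee: $124.44
Total deductions = $23.36 + $33.88 + $124.44 = $181.68
Net pay = $1,668.76 − $181.68 = $1,487.08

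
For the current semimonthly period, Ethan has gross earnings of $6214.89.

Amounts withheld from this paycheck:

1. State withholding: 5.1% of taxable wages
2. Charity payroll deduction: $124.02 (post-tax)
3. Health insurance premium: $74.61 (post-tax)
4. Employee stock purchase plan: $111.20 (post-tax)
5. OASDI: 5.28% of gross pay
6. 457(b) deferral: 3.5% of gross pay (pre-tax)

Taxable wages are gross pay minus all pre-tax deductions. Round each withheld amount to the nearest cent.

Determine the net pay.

$5053.52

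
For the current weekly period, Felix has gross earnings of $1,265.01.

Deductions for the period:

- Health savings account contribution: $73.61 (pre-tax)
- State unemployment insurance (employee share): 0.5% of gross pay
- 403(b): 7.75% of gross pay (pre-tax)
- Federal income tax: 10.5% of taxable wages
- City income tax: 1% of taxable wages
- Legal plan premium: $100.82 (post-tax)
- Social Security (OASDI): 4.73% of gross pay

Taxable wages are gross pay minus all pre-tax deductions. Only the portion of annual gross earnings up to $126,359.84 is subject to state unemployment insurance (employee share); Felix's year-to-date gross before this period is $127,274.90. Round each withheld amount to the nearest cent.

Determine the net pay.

403(b): $1,265.01 × 0.0775 = $98.04
Health savings account contribution: $73.61
Pre-tax total = $98.04 + $73.61 = $171.65
Taxable wages = $1,265.01 − $171.65 = $1,093.36
Federal income tax: $1,093.36 × 0.105 = $114.80
City income tax: $1,093.36 × 0.01 = $10.93
State unemployment insurance (employee share): annual cap $126,359.84 already reached (YTD $127,274.90), so $0.00
Social Security (OASDI): $1,265.01 × 0.0473 = $59.83
Legal plan premium: $100.82
Total deductions = $98.04 + $73.61 + $114.80 + $10.93 + $0.00 + $59.83 + $100.82 = $458.03
Net pay = $1,265.01 − $458.03 = $806.98

$806.98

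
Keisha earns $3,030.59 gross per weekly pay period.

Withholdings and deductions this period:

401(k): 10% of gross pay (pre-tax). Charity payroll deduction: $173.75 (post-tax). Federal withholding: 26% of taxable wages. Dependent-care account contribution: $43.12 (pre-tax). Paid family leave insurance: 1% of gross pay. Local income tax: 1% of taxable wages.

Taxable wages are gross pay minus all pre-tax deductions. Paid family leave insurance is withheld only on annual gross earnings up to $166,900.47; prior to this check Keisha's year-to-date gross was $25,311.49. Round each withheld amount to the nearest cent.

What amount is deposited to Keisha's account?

$1,755.56

401(k): $3,030.59 × 0.1 = $303.06
Dependent-care account contribution: $43.12
Pre-tax total = $303.06 + $43.12 = $346.18
Taxable wages = $3,030.59 − $346.18 = $2,684.41
Federal withholding: $2,684.41 × 0.26 = $697.95
Local income tax: $2,684.41 × 0.01 = $26.84
Paid family leave insurance: cap not yet reached, full $3,030.59 is subject → $3,030.59 × 0.01 = $30.31
Charity payroll deduction: $173.75
Total deductions = $303.06 + $43.12 + $697.95 + $26.84 + $30.31 + $173.75 = $1,275.03
Net pay = $3,030.59 − $1,275.03 = $1,755.56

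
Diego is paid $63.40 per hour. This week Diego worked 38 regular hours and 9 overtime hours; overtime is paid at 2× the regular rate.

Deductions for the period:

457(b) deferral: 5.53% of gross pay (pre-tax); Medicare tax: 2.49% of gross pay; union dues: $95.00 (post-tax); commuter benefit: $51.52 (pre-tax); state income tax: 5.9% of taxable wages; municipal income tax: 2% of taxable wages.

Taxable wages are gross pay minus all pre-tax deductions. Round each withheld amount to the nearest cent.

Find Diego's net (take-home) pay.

$2,858.24

Regular pay: 38 × $63.40 = $2,409.20
Overtime pay: 9 × $63.40 × 2 = $1,141.20
Gross pay = $2,409.20 + $1,141.20 = $3,550.40
457(b) deferral: $3,550.40 × 0.0553 = $196.34
Commuter benefit: $51.52
Pre-tax total = $196.34 + $51.52 = $247.86
Taxable wages = $3,550.40 − $247.86 = $3,302.54
Municipal income tax: $3,302.54 × 0.02 = $66.05
State income tax: $3,302.54 × 0.059 = $194.85
Medicare tax: $3,550.40 × 0.0249 = $88.40
Union dues: $95.00
Total deductions = $196.34 + $51.52 + $66.05 + $194.85 + $88.40 + $95.00 = $692.16
Net pay = $3,550.40 − $692.16 = $2,858.24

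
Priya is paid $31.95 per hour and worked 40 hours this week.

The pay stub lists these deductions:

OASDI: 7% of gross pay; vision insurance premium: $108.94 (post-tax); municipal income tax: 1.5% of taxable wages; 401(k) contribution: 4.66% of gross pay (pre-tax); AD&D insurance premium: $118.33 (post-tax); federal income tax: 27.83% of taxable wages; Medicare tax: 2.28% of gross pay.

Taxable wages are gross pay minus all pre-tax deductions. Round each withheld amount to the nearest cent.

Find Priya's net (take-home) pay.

Gross pay: 40 × $31.95 = $1,278.00
401(k) contribution: $1,278.00 × 0.0466 = $59.55
Taxable wages = $1,278.00 − $59.55 = $1,218.45
Municipal income tax: $1,218.45 × 0.015 = $18.28
Federal income tax: $1,218.45 × 0.2783 = $339.09
Medicare tax: $1,278.00 × 0.0228 = $29.14
OASDI: $1,278.00 × 0.07 = $89.46
AD&D insurance premium: $118.33
Vision insurance premium: $108.94
Total deductions = $59.55 + $18.28 + $339.09 + $29.14 + $89.46 + $118.33 + $108.94 = $762.79
Net pay = $1,278.00 − $762.79 = $515.21

$515.21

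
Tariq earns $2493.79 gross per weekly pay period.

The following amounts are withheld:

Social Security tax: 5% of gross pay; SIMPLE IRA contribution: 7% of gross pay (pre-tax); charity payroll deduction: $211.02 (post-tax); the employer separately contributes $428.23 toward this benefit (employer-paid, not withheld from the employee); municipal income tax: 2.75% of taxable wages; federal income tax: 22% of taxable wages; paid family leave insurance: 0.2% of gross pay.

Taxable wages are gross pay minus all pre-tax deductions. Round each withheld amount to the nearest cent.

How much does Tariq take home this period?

$1404.51

SIMPLE IRA contribution: $2493.79 × 0.07 = $174.57
Taxable wages = $2493.79 − $174.57 = $2319.22
Municipal income tax: $2319.22 × 0.0275 = $63.78
Federal income tax: $2319.22 × 0.22 = $510.23
Paid family leave insurance: $2493.79 × 0.002 = $4.99
Social Security tax: $2493.79 × 0.05 = $124.69
Charity payroll deduction: $211.02
(Employer's $428.23 toward charity payroll deduction is not withheld from the employee.)
Total deductions = $174.57 + $63.78 + $510.23 + $4.99 + $124.69 + $211.02 = $1089.28
Net pay = $2493.79 − $1089.28 = $1404.51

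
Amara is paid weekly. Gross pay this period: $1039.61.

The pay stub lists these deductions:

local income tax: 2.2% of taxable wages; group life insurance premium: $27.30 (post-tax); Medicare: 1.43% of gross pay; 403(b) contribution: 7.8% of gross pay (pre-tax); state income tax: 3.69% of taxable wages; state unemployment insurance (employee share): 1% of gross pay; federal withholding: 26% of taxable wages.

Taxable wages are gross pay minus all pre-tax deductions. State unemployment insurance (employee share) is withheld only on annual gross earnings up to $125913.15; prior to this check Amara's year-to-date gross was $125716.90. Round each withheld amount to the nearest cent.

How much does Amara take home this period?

$608.71

403(b) contribution: $1039.61 × 0.078 = $81.09
Taxable wages = $1039.61 − $81.09 = $958.52
State income tax: $958.52 × 0.0369 = $35.37
Local income tax: $958.52 × 0.022 = $21.09
Federal withholding: $958.52 × 0.26 = $249.22
Medicare: $1039.61 × 0.0143 = $14.87
State unemployment insurance (employee share): only $125913.15 − $125716.90 = $196.25 of this check is subject → $196.25 × 0.01 = $1.96
Group life insurance premium: $27.30
Total deductions = $81.09 + $35.37 + $21.09 + $249.22 + $14.87 + $1.96 + $27.30 = $430.90
Net pay = $1039.61 − $430.90 = $608.71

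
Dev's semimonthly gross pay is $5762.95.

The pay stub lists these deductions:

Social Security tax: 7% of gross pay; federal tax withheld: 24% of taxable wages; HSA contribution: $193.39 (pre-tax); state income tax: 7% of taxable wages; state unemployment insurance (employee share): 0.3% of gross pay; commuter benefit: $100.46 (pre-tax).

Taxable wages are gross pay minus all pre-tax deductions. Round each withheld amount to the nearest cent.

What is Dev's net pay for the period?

HSA contribution: $193.39
Commuter benefit: $100.46
Pre-tax total = $193.39 + $100.46 = $293.85
Taxable wages = $5762.95 − $293.85 = $5469.10
State income tax: $5469.10 × 0.07 = $382.84
Federal tax withheld: $5469.10 × 0.24 = $1312.58
State unemployment insurance (employee share): $5762.95 × 0.003 = $17.29
Social Security tax: $5762.95 × 0.07 = $403.41
Total deductions = $193.39 + $100.46 + $382.84 + $1312.58 + $17.29 + $403.41 = $2409.97
Net pay = $5762.95 − $2409.97 = $3352.98

$3352.98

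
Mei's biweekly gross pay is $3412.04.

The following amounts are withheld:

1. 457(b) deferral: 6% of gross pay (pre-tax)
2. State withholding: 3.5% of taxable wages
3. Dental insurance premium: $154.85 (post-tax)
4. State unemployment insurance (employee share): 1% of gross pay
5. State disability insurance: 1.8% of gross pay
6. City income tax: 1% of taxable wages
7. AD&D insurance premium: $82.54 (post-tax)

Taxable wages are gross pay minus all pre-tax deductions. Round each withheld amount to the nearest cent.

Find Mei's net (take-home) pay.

457(b) deferral: $3412.04 × 0.06 = $204.72
Taxable wages = $3412.04 − $204.72 = $3207.32
State withholding: $3207.32 × 0.035 = $112.26
City income tax: $3207.32 × 0.01 = $32.07
State disability insurance: $3412.04 × 0.018 = $61.42
State unemployment insurance (employee share): $3412.04 × 0.01 = $34.12
AD&D insurance premium: $82.54
Dental insurance premium: $154.85
Total deductions = $204.72 + $112.26 + $32.07 + $61.42 + $34.12 + $82.54 + $154.85 = $681.98
Net pay = $3412.04 − $681.98 = $2730.06

$2730.06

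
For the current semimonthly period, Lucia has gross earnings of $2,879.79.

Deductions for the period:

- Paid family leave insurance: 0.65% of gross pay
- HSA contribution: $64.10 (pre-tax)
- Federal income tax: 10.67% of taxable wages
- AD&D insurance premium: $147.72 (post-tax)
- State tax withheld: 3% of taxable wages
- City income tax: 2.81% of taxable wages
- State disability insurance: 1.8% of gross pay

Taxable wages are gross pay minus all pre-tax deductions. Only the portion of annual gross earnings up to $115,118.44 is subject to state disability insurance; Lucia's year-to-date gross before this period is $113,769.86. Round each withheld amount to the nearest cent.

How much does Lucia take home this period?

$2,160.96

HSA contribution: $64.10
Taxable wages = $2,879.79 − $64.10 = $2,815.69
City income tax: $2,815.69 × 0.0281 = $79.12
Federal income tax: $2,815.69 × 0.1067 = $300.43
State tax withheld: $2,815.69 × 0.03 = $84.47
Paid family leave insurance: $2,879.79 × 0.0065 = $18.72
State disability insurance: only $115,118.44 − $113,769.86 = $1,348.58 of this check is subject → $1,348.58 × 0.018 = $24.27
AD&D insurance premium: $147.72
Total deductions = $64.10 + $79.12 + $300.43 + $84.47 + $18.72 + $24.27 + $147.72 = $718.83
Net pay = $2,879.79 − $718.83 = $2,160.96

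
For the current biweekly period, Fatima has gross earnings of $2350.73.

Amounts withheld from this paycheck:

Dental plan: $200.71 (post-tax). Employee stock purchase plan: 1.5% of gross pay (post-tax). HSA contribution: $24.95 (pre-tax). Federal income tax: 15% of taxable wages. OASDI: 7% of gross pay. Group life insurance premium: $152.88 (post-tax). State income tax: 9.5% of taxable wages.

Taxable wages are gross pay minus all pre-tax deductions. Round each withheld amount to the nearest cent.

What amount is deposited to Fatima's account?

HSA contribution: $24.95
Taxable wages = $2350.73 − $24.95 = $2325.78
Federal income tax: $2325.78 × 0.15 = $348.87
State income tax: $2325.78 × 0.095 = $220.95
OASDI: $2350.73 × 0.07 = $164.55
Group life insurance premium: $152.88
Employee stock purchase plan: $2350.73 × 0.015 = $35.26
Dental plan: $200.71
Total deductions = $24.95 + $348.87 + $220.95 + $164.55 + $152.88 + $35.26 + $200.71 = $1148.17
Net pay = $2350.73 − $1148.17 = $1202.56

$1202.56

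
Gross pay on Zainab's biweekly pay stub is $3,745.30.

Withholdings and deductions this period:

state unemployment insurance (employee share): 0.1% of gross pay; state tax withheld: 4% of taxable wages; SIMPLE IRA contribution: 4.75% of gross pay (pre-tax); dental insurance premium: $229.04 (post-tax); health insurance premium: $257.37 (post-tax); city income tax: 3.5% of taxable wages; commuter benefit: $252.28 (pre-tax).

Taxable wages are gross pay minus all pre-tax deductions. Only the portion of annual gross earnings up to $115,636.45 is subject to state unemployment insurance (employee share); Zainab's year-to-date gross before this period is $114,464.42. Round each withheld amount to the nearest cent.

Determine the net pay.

SIMPLE IRA contribution: $3,745.30 × 0.0475 = $177.90
Commuter benefit: $252.28
Pre-tax total = $177.90 + $252.28 = $430.18
Taxable wages = $3,745.30 − $430.18 = $3,315.12
City income tax: $3,315.12 × 0.035 = $116.03
State tax withheld: $3,315.12 × 0.04 = $132.60
State unemployment insurance (employee share): only $115,636.45 − $114,464.42 = $1,172.03 of this check is subject → $1,172.03 × 0.001 = $1.17
Health insurance premium: $257.37
Dental insurance premium: $229.04
Total deductions = $177.90 + $252.28 + $116.03 + $132.60 + $1.17 + $257.37 + $229.04 = $1,166.39
Net pay = $3,745.30 − $1,166.39 = $2,578.91

$2,578.91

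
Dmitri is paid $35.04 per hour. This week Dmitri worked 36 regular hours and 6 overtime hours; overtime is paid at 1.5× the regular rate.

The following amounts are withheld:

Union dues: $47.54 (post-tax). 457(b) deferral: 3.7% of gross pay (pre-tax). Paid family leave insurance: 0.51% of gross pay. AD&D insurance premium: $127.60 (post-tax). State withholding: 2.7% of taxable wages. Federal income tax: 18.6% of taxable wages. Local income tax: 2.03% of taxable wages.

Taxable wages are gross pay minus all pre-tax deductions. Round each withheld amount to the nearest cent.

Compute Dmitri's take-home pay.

Regular pay: 36 × $35.04 = $1261.44
Overtime pay: 6 × $35.04 × 1.5 = $315.36
Gross pay = $1261.44 + $315.36 = $1576.80
457(b) deferral: $1576.80 × 0.037 = $58.34
Taxable wages = $1576.80 − $58.34 = $1518.46
Local income tax: $1518.46 × 0.0203 = $30.82
Federal income tax: $1518.46 × 0.186 = $282.43
State withholding: $1518.46 × 0.027 = $41.00
Paid family leave insurance: $1576.80 × 0.0051 = $8.04
AD&D insurance premium: $127.60
Union dues: $47.54
Total deductions = $58.34 + $30.82 + $282.43 + $41.00 + $8.04 + $127.60 + $47.54 = $595.77
Net pay = $1576.80 − $595.77 = $981.03

$981.03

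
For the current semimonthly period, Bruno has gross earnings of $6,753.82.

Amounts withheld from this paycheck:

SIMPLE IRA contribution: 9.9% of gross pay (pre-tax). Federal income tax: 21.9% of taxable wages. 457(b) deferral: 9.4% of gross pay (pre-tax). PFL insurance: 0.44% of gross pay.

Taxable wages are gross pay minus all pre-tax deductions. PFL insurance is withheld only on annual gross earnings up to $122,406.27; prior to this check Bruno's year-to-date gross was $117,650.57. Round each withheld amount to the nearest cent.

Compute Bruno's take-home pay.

$4,235.78

SIMPLE IRA contribution: $6,753.82 × 0.099 = $668.63
457(b) deferral: $6,753.82 × 0.094 = $634.86
Pre-tax total = $668.63 + $634.86 = $1,303.49
Taxable wages = $6,753.82 − $1,303.49 = $5,450.33
Federal income tax: $5,450.33 × 0.219 = $1,193.62
PFL insurance: only $122,406.27 − $117,650.57 = $4,755.70 of this check is subject → $4,755.70 × 0.0044 = $20.93
Total deductions = $668.63 + $634.86 + $1,193.62 + $20.93 = $2,518.04
Net pay = $6,753.82 − $2,518.04 = $4,235.78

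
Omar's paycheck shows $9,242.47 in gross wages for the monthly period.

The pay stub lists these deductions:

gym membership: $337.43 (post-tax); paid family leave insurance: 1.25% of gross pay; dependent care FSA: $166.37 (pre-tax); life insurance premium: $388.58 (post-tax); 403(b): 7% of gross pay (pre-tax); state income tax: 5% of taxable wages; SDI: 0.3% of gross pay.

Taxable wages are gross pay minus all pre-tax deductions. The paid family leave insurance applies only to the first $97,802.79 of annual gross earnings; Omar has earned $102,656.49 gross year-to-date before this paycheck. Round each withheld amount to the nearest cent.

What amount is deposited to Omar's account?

Dependent care FSA: $166.37
403(b): $9,242.47 × 0.07 = $646.97
Pre-tax total = $166.37 + $646.97 = $813.34
Taxable wages = $9,242.47 − $813.34 = $8,429.13
State income tax: $8,429.13 × 0.05 = $421.46
Paid family leave insurance: annual cap $97,802.79 already reached (YTD $102,656.49), so $0.00
SDI: $9,242.47 × 0.003 = $27.73
Gym membership: $337.43
Life insurance premium: $388.58
Total deductions = $166.37 + $646.97 + $421.46 + $0.00 + $27.73 + $337.43 + $388.58 = $1,988.54
Net pay = $9,242.47 − $1,988.54 = $7,253.93

$7,253.93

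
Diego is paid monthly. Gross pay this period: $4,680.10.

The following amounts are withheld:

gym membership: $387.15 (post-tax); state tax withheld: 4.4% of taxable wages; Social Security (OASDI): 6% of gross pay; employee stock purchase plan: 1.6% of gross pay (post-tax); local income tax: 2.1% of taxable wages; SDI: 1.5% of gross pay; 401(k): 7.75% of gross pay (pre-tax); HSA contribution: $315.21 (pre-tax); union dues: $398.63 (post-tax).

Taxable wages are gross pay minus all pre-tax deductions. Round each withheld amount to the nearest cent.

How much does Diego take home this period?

$2,530.36

HSA contribution: $315.21
401(k): $4,680.10 × 0.0775 = $362.71
Pre-tax total = $315.21 + $362.71 = $677.92
Taxable wages = $4,680.10 − $677.92 = $4,002.18
Local income tax: $4,002.18 × 0.021 = $84.05
State tax withheld: $4,002.18 × 0.044 = $176.10
SDI: $4,680.10 × 0.015 = $70.20
Social Security (OASDI): $4,680.10 × 0.06 = $280.81
Union dues: $398.63
Employee stock purchase plan: $4,680.10 × 0.016 = $74.88
Gym membership: $387.15
Total deductions = $315.21 + $362.71 + $84.05 + $176.10 + $70.20 + $280.81 + $398.63 + $74.88 + $387.15 = $2,149.74
Net pay = $4,680.10 − $2,149.74 = $2,530.36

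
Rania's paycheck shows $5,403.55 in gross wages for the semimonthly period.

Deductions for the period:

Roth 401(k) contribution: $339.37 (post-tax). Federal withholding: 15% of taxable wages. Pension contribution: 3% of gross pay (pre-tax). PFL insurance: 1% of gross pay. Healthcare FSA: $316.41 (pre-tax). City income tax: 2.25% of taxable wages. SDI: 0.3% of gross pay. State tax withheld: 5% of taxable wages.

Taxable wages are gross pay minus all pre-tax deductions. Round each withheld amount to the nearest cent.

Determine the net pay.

Pension contribution: $5,403.55 × 0.03 = $162.11
Healthcare FSA: $316.41
Pre-tax total = $162.11 + $316.41 = $478.52
Taxable wages = $5,403.55 − $478.52 = $4,925.03
State tax withheld: $4,925.03 × 0.05 = $246.25
Federal withholding: $4,925.03 × 0.15 = $738.75
City income tax: $4,925.03 × 0.0225 = $110.81
PFL insurance: $5,403.55 × 0.01 = $54.04
SDI: $5,403.55 × 0.003 = $16.21
Roth 401(k) contribution: $339.37
Total deductions = $162.11 + $316.41 + $246.25 + $738.75 + $110.81 + $54.04 + $16.21 + $339.37 = $1,983.95
Net pay = $5,403.55 − $1,983.95 = $3,419.60

$3,419.60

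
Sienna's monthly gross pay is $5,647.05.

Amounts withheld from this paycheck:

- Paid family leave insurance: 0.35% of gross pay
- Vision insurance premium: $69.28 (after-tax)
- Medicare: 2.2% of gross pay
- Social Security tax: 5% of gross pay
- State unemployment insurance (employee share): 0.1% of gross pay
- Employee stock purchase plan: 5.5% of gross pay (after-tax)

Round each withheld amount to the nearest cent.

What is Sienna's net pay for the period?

$4,835.18

Paid family leave insurance: $5,647.05 × 0.0035 = $19.76
Medicare: $5,647.05 × 0.022 = $124.24
Social Security tax: $5,647.05 × 0.05 = $282.35
State unemployment insurance (employee share): $5,647.05 × 0.001 = $5.65
Vision insurance premium: $69.28
Employee stock purchase plan: $5,647.05 × 0.055 = $310.59
Total deductions = $19.76 + $124.24 + $282.35 + $5.65 + $69.28 + $310.59 = $811.87
Net pay = $5,647.05 − $811.87 = $4,835.18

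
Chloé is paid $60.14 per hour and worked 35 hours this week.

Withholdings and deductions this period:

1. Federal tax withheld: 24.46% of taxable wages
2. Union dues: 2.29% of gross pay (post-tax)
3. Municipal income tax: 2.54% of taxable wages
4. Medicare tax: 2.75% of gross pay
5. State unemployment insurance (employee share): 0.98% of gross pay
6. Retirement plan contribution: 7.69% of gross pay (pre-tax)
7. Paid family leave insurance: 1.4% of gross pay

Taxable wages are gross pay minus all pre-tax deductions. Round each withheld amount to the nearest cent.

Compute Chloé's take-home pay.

$1262.23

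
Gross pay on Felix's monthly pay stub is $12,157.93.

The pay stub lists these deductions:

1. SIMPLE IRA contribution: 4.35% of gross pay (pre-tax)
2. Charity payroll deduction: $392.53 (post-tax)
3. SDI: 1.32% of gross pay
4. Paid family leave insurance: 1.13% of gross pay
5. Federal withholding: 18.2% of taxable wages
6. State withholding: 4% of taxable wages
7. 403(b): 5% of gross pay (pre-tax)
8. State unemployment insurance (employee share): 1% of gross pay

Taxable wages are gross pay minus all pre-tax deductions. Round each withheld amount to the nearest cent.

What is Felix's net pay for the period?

$7,762.49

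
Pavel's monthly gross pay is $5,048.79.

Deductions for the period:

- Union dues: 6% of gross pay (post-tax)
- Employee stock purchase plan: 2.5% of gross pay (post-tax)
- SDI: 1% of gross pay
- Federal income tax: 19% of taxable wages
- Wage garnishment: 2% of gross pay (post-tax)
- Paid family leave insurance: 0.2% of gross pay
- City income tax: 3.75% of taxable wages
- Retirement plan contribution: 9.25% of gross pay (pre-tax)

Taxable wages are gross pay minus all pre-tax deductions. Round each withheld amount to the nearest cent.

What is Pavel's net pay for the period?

$2,948.70

Retirement plan contribution: $5,048.79 × 0.0925 = $467.01
Taxable wages = $5,048.79 − $467.01 = $4,581.78
City income tax: $4,581.78 × 0.0375 = $171.82
Federal income tax: $4,581.78 × 0.19 = $870.54
Paid family leave insurance: $5,048.79 × 0.002 = $10.10
SDI: $5,048.79 × 0.01 = $50.49
Union dues: $5,048.79 × 0.06 = $302.93
Employee stock purchase plan: $5,048.79 × 0.025 = $126.22
Wage garnishment: $5,048.79 × 0.02 = $100.98
Total deductions = $467.01 + $171.82 + $870.54 + $10.10 + $50.49 + $302.93 + $126.22 + $100.98 = $2,100.09
Net pay = $5,048.79 − $2,100.09 = $2,948.70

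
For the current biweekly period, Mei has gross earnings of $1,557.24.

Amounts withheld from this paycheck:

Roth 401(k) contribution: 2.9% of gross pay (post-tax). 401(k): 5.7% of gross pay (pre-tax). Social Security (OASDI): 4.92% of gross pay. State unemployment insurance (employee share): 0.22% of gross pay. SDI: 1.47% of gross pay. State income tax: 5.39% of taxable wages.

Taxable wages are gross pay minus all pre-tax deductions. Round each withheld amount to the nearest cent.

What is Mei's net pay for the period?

401(k): $1,557.24 × 0.057 = $88.76
Taxable wages = $1,557.24 − $88.76 = $1,468.48
State income tax: $1,468.48 × 0.0539 = $79.15
Social Security (OASDI): $1,557.24 × 0.0492 = $76.62
State unemployment insurance (employee share): $1,557.24 × 0.0022 = $3.43
SDI: $1,557.24 × 0.0147 = $22.89
Roth 401(k) contribution: $1,557.24 × 0.029 = $45.16
Total deductions = $88.76 + $79.15 + $76.62 + $3.43 + $22.89 + $45.16 = $316.01
Net pay = $1,557.24 − $316.01 = $1,241.23

$1,241.23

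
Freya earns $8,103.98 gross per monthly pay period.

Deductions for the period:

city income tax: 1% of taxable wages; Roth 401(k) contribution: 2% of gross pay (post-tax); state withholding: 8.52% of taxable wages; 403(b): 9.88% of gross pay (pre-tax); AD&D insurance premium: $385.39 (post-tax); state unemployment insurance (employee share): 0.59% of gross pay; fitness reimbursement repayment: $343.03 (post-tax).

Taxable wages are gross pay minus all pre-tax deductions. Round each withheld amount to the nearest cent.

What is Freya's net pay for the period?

$5,669.73

403(b): $8,103.98 × 0.0988 = $800.67
Taxable wages = $8,103.98 − $800.67 = $7,303.31
City income tax: $7,303.31 × 0.01 = $73.03
State withholding: $7,303.31 × 0.0852 = $622.24
State unemployment insurance (employee share): $8,103.98 × 0.0059 = $47.81
Fitness reimbursement repayment: $343.03
Roth 401(k) contribution: $8,103.98 × 0.02 = $162.08
AD&D insurance premium: $385.39
Total deductions = $800.67 + $73.03 + $622.24 + $47.81 + $343.03 + $162.08 + $385.39 = $2,434.25
Net pay = $8,103.98 − $2,434.25 = $5,669.73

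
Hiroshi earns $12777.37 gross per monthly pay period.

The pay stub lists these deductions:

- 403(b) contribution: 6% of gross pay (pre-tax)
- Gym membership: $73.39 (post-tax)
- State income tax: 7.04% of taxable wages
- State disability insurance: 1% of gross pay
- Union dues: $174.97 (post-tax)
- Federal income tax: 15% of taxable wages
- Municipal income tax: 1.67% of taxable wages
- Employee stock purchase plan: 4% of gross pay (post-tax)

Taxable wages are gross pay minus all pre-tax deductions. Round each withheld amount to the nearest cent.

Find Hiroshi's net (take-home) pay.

$8275.76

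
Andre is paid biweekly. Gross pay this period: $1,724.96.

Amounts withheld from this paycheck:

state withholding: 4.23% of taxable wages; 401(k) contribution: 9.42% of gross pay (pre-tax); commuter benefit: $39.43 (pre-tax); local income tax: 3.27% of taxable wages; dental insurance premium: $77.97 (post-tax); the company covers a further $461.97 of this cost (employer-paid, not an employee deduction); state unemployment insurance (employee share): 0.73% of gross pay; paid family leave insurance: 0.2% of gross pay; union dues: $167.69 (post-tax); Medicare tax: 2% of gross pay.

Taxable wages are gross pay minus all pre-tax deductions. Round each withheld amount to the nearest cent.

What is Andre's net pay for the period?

$1,112.62

Commuter benefit: $39.43
401(k) contribution: $1,724.96 × 0.0942 = $162.49
Pre-tax total = $39.43 + $162.49 = $201.92
Taxable wages = $1,724.96 − $201.92 = $1,523.04
State withholding: $1,523.04 × 0.0423 = $64.42
Local income tax: $1,523.04 × 0.0327 = $49.80
Medicare tax: $1,724.96 × 0.02 = $34.50
State unemployment insurance (employee share): $1,724.96 × 0.0073 = $12.59
Paid family leave insurance: $1,724.96 × 0.002 = $3.45
Dental insurance premium: $77.97
Union dues: $167.69
(Employer's $461.97 toward dental insurance premium is not withheld from the employee.)
Total deductions = $39.43 + $162.49 + $64.42 + $49.80 + $34.50 + $12.59 + $3.45 + $77.97 + $167.69 = $612.34
Net pay = $1,724.96 − $612.34 = $1,112.62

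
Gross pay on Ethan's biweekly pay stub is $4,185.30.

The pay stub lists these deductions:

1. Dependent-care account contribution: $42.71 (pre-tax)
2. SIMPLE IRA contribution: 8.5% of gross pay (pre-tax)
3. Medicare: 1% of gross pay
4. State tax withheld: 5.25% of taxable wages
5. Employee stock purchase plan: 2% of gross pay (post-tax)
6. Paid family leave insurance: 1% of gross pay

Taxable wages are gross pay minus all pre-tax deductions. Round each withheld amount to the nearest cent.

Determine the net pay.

$3,420.62

Dependent-care account contribution: $42.71
SIMPLE IRA contribution: $4,185.30 × 0.085 = $355.75
Pre-tax total = $42.71 + $355.75 = $398.46
Taxable wages = $4,185.30 − $398.46 = $3,786.84
State tax withheld: $3,786.84 × 0.0525 = $198.81
Medicare: $4,185.30 × 0.01 = $41.85
Paid family leave insurance: $4,185.30 × 0.01 = $41.85
Employee stock purchase plan: $4,185.30 × 0.02 = $83.71
Total deductions = $42.71 + $355.75 + $198.81 + $41.85 + $41.85 + $83.71 = $764.68
Net pay = $4,185.30 − $764.68 = $3,420.62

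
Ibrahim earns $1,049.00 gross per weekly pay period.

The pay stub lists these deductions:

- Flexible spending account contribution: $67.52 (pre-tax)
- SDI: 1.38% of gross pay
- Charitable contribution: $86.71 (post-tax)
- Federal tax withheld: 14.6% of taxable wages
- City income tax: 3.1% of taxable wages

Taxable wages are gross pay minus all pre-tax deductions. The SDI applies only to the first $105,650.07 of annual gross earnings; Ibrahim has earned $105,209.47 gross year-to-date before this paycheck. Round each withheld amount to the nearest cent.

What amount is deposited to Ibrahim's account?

$714.96

Flexible spending account contribution: $67.52
Taxable wages = $1,049.00 − $67.52 = $981.48
City income tax: $981.48 × 0.031 = $30.43
Federal tax withheld: $981.48 × 0.146 = $143.30
SDI: only $105,650.07 − $105,209.47 = $440.60 of this check is subject → $440.60 × 0.0138 = $6.08
Charitable contribution: $86.71
Total deductions = $67.52 + $30.43 + $143.30 + $6.08 + $86.71 = $334.04
Net pay = $1,049.00 − $334.04 = $714.96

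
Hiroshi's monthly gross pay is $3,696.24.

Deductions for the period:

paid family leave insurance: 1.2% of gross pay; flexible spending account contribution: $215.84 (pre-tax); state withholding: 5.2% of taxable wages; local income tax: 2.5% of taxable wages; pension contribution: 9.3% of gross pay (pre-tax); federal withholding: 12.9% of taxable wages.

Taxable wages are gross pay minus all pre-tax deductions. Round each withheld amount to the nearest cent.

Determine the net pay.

Pension contribution: $3,696.24 × 0.093 = $343.75
Flexible spending account contribution: $215.84
Pre-tax total = $343.75 + $215.84 = $559.59
Taxable wages = $3,696.24 − $559.59 = $3,136.65
Federal withholding: $3,136.65 × 0.129 = $404.63
Local income tax: $3,136.65 × 0.025 = $78.42
State withholding: $3,136.65 × 0.052 = $163.11
Paid family leave insurance: $3,696.24 × 0.012 = $44.35
Total deductions = $343.75 + $215.84 + $404.63 + $78.42 + $163.11 + $44.35 = $1,250.10
Net pay = $3,696.24 − $1,250.10 = $2,446.14

$2,446.14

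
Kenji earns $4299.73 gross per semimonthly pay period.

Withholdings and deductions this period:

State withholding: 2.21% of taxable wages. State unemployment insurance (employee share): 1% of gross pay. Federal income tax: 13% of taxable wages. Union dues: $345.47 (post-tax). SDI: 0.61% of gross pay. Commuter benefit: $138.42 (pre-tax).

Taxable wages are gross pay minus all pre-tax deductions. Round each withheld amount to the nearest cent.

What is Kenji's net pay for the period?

$3113.68

Commuter benefit: $138.42
Taxable wages = $4299.73 − $138.42 = $4161.31
State withholding: $4161.31 × 0.0221 = $91.96
Federal income tax: $4161.31 × 0.13 = $540.97
State unemployment insurance (employee share): $4299.73 × 0.01 = $43.00
SDI: $4299.73 × 0.0061 = $26.23
Union dues: $345.47
Total deductions = $138.42 + $91.96 + $540.97 + $43.00 + $26.23 + $345.47 = $1186.05
Net pay = $4299.73 − $1186.05 = $3113.68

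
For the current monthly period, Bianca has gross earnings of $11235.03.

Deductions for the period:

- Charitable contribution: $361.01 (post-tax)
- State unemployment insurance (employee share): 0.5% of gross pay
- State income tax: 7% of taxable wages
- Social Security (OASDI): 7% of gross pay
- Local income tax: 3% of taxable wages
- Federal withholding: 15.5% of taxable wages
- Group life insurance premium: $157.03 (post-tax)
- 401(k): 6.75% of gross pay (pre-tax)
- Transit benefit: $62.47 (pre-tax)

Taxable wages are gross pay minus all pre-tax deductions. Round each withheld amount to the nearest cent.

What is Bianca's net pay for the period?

$6397.91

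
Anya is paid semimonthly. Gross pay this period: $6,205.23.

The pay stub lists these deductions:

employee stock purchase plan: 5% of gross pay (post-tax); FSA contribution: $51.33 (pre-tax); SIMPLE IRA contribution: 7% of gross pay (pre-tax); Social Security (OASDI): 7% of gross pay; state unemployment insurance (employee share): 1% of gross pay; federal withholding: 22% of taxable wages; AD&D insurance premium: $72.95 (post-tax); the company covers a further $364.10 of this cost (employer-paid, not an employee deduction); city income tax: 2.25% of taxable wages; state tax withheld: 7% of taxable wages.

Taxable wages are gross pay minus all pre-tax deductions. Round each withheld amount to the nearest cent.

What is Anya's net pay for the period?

FSA contribution: $51.33
SIMPLE IRA contribution: $6,205.23 × 0.07 = $434.37
Pre-tax total = $51.33 + $434.37 = $485.70
Taxable wages = $6,205.23 − $485.70 = $5,719.53
Federal withholding: $5,719.53 × 0.22 = $1,258.30
City income tax: $5,719.53 × 0.0225 = $128.69
State tax withheld: $5,719.53 × 0.07 = $400.37
State unemployment insurance (employee share): $6,205.23 × 0.01 = $62.05
Social Security (OASDI): $6,205.23 × 0.07 = $434.37
Employee stock purchase plan: $6,205.23 × 0.05 = $310.26
AD&D insurance premium: $72.95
(Employer's $364.10 toward AD&D insurance premium is not withheld from the employee.)
Total deductions = $51.33 + $434.37 + $1,258.30 + $128.69 + $400.37 + $62.05 + $434.37 + $310.26 + $72.95 = $3,152.69
Net pay = $6,205.23 − $3,152.69 = $3,052.54

$3,052.54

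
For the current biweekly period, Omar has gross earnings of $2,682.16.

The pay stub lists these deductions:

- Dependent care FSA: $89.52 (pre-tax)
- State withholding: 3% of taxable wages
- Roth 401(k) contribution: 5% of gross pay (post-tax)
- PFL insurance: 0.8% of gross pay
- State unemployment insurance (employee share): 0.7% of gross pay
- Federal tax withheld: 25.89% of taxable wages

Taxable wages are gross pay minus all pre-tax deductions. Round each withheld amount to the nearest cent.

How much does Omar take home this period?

$1,669.28

Dependent care FSA: $89.52
Taxable wages = $2,682.16 − $89.52 = $2,592.64
Federal tax withheld: $2,592.64 × 0.2589 = $671.23
State withholding: $2,592.64 × 0.03 = $77.78
State unemployment insurance (employee share): $2,682.16 × 0.007 = $18.78
PFL insurance: $2,682.16 × 0.008 = $21.46
Roth 401(k) contribution: $2,682.16 × 0.05 = $134.11
Total deductions = $89.52 + $671.23 + $77.78 + $18.78 + $21.46 + $134.11 = $1,012.88
Net pay = $2,682.16 − $1,012.88 = $1,669.28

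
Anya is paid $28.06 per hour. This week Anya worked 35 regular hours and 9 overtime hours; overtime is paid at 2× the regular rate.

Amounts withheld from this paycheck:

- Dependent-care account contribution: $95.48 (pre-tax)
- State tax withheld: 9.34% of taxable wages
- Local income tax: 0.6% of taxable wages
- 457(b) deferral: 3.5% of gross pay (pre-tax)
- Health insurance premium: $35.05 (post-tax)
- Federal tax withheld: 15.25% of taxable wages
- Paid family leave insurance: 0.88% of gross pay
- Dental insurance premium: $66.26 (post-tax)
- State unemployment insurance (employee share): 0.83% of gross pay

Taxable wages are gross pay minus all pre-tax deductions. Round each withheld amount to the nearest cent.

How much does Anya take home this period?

$875.45

Regular pay: 35 × $28.06 = $982.10
Overtime pay: 9 × $28.06 × 2 = $505.08
Gross pay = $982.10 + $505.08 = $1,487.18
457(b) deferral: $1,487.18 × 0.035 = $52.05
Dependent-care account contribution: $95.48
Pre-tax total = $52.05 + $95.48 = $147.53
Taxable wages = $1,487.18 − $147.53 = $1,339.65
Local income tax: $1,339.65 × 0.006 = $8.04
Federal tax withheld: $1,339.65 × 0.1525 = $204.30
State tax withheld: $1,339.65 × 0.0934 = $125.12
State unemployment insurance (employee share): $1,487.18 × 0.0083 = $12.34
Paid family leave insurance: $1,487.18 × 0.0088 = $13.09
Health insurance premium: $35.05
Dental insurance premium: $66.26
Total deductions = $52.05 + $95.48 + $8.04 + $204.30 + $125.12 + $12.34 + $13.09 + $35.05 + $66.26 = $611.73
Net pay = $1,487.18 − $611.73 = $875.45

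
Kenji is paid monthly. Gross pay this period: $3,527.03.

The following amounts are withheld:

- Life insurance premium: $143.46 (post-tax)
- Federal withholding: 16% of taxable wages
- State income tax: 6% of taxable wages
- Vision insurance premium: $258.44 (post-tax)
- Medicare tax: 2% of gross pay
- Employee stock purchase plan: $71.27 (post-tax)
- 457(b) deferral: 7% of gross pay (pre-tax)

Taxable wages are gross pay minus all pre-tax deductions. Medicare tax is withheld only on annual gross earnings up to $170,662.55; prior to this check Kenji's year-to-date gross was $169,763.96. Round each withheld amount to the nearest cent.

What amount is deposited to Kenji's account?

457(b) deferral: $3,527.03 × 0.07 = $246.89
Taxable wages = $3,527.03 − $246.89 = $3,280.14
State income tax: $3,280.14 × 0.06 = $196.81
Federal withholding: $3,280.14 × 0.16 = $524.82
Medicare tax: only $170,662.55 − $169,763.96 = $898.59 of this check is subject → $898.59 × 0.02 = $17.97
Employee stock purchase plan: $71.27
Life insurance premium: $143.46
Vision insurance premium: $258.44
Total deductions = $246.89 + $196.81 + $524.82 + $17.97 + $71.27 + $143.46 + $258.44 = $1,459.66
Net pay = $3,527.03 − $1,459.66 = $2,067.37

$2,067.37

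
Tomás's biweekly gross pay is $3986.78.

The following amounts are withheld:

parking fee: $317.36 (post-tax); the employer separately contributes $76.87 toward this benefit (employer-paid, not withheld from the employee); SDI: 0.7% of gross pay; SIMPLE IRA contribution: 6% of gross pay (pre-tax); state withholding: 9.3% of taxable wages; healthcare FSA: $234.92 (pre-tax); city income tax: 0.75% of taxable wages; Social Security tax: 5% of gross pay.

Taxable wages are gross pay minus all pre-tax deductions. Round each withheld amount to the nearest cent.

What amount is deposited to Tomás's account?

SIMPLE IRA contribution: $3986.78 × 0.06 = $239.21
Healthcare FSA: $234.92
Pre-tax total = $239.21 + $234.92 = $474.13
Taxable wages = $3986.78 − $474.13 = $3512.65
City income tax: $3512.65 × 0.0075 = $26.34
State withholding: $3512.65 × 0.093 = $326.68
SDI: $3986.78 × 0.007 = $27.91
Social Security tax: $3986.78 × 0.05 = $199.34
Parking fee: $317.36
(Employer's $76.87 toward parking fee is not withheld from the employee.)
Total deductions = $239.21 + $234.92 + $26.34 + $326.68 + $27.91 + $199.34 + $317.36 = $1371.76
Net pay = $3986.78 − $1371.76 = $2615.02

$2615.02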